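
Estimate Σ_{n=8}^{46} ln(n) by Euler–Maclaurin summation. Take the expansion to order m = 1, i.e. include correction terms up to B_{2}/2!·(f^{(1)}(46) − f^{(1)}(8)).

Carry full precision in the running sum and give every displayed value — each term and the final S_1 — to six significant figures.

S_1 ≈ 124.427

The integral term ∫_8^46 ln(x) dx = 121.482.
Boundary: ½(f(8) + f(46)) = ½(2.07944 + 3.82864) = 2.95404.
Running total after boundary: 124.436.
Correction k=1: B_{2}/2! · (f^{(1)}(46) − f^{(1)}(8)) = 1/12 · (0.0217391 − 0.125000) = -0.00860507.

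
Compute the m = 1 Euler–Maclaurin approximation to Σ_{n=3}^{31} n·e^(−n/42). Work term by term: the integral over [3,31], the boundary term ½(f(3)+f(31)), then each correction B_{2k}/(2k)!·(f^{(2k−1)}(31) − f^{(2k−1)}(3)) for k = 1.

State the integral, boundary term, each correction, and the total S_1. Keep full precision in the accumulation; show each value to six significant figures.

Integral: ∫_3^31 x·e^(−x/42) dx = 294.088.
½[f(3) + f(31)] = ½[2.79319 + 14.8187] = 8.80596.
Integral + boundary = 302.894.
k=1: B_{2}/(2)! × [f^{(1)}(31) − f^{(1)}(3)] = 1/12 × (0.125197 − 0.864558) = -0.0616135.

S_1 ≈ 302.833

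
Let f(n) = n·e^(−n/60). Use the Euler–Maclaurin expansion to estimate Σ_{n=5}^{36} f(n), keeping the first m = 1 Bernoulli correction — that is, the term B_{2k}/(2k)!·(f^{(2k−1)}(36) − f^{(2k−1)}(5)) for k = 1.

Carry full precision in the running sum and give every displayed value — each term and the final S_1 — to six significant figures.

The integral term ∫_5^36 x·e^(−x/60) dx = 427.018.
Boundary: ½(f(5) + f(36)) = ½(4.60022 + 19.7572) = 12.1787.
Integral + boundary = 439.197.
Correction k=1: B_{2}/2! · (f^{(1)}(36) − f^{(1)}(5)) = 1/12 · (0.219525 − 0.843374) = -0.0519874.

S_1 ≈ 439.145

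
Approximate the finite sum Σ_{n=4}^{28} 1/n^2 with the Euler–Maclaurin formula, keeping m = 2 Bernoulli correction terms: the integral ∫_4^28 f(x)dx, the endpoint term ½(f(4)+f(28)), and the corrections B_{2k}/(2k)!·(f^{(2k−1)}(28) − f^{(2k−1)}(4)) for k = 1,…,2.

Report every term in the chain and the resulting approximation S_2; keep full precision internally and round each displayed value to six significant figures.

The integral term ∫_4^28 1/x^2 dx = 0.214286.
Boundary: ½(f(4) + f(28)) = ½(0.0625000 + 0.00127551) = 0.0318878.
So far: 0.246173.
Correction k=1: B_{2}/2! · (f^{(1)}(28) − f^{(1)}(4)) = 1/12 · (-9.11079e-05 − (-0.0312500)) = 0.00259657.
Running total after k=1: 0.248770.
Correction k=2: B_{4}/4! · (f^{(3)}(28) − f^{(3)}(4)) = −1/720 · (-1.39451e-06 − (-0.0234375)) = -3.25501e-05.

S_2 ≈ 0.248737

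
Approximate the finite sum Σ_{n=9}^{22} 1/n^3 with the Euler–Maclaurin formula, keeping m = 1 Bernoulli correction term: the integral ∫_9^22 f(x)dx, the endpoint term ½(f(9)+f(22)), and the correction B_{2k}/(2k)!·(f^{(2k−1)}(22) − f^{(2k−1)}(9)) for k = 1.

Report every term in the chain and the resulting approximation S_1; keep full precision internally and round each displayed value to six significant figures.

Integral: ∫_9^22 1/x^3 dx = 0.00513978.
Boundary: ½(f(9) + f(22)) = ½(0.00137174 + 9.39144e-05) = 0.000732828.
Running total after boundary: 0.00587261.
k=1: B_{2}/(2)! × [f^{(1)}(22) − f^{(1)}(9)] = 1/12 × (-1.28065e-05 − (-0.000457247)) = 3.70367e-05.

S_1 ≈ 0.00590965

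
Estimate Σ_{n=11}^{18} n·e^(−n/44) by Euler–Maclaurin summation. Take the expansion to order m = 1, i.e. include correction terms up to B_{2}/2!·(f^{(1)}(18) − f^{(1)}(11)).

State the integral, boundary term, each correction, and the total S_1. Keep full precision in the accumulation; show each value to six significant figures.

Integral: ∫_11^18 x·e^(−x/44) dx = 72.6134.
Endpoint term: (f(11) + f(18))/2 = (8.56681 + 11.9566)/2 = 10.2617.
So far: 82.8751.
k=1: B_{2}/(2)! × [f^{(1)}(18) − f^{(1)}(11)] = 1/12 × (0.392514 − 0.584101) = -0.0159656.

S_1 ≈ 82.8591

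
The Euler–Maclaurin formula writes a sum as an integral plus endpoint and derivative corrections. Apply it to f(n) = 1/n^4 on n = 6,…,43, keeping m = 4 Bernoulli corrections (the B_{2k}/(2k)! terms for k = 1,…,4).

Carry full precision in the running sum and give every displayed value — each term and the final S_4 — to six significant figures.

S_4 ≈ 0.00196726

∫_6^43 1/x^4 dx evaluates to 0.00153902.
½[f(6) + f(43)] = ½[0.000771605 + 2.92500e-07] = 0.000385949.
Running total after boundary: 0.00192497.
Correction k=1: B_{2}/2! · (f^{(1)}(43) − f^{(1)}(6)) = 1/12 · (-2.72093e-08 − (-0.000514403)) = 4.28647e-05.
Running total after k=1: 0.00196783.
Correction k=2: B_{4}/4! · (f^{(3)}(43) − f^{(3)}(6)) = −1/720 · (-4.41471e-10 − (-0.000428669)) = -5.95374e-07.
Running total after k=2: 0.00196724.
Correction k=3: B_{6}/6! · (f^{(5)}(43) − f^{(5)}(6)) = 1/30240 · (-1.33707e-11 − (-0.000666819)) = 2.20509e-08.
Running total after k=3: 0.00196726.
Correction k=4: B_{8}/8! · (f^{(7)}(43) − f^{(7)}(6)) = −1/1209600 · (-6.50817e-13 − (-0.00166705)) = -1.37818e-09.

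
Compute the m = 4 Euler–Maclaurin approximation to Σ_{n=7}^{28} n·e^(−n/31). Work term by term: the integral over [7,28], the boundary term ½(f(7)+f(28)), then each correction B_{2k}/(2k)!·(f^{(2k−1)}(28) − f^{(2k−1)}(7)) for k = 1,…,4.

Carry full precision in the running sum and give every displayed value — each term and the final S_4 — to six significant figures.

S_4 ≈ 207.091

Integral: ∫_7^28 x·e^(−x/31) dx = 198.673.
½[f(7) + f(28)] = ½[5.58511 + 11.3473] = 8.46620.
So far: 207.139.
k=1: B_{2}/(2)! × [f^{(1)}(28) − f^{(1)}(7)] = 1/12 × (0.0392187 − 0.617708) = -0.0482074.
Running total after k=1: 207.091.
k=2: B_{4}/(4)! × [f^{(3)}(28) − f^{(3)}(7)] = −1/720 × (0.000884224 − 0.00230328) = 1.97091e-06.
Running total after k=2: 207.091.
k=3: B_{6}/(6)! × [f^{(5)}(28) − f^{(5)}(7)] = 1/30240 × (1.79775e-06 − 4.12465e-06) = -7.69476e-11.
Running total after k=3: 207.091.
k=4: B_{8}/(8)! × [f^{(7)}(28) − f^{(7)}(7)] = −1/1209600 × (2.78397e-09 − 6.09005e-09) = 2.73321e-15.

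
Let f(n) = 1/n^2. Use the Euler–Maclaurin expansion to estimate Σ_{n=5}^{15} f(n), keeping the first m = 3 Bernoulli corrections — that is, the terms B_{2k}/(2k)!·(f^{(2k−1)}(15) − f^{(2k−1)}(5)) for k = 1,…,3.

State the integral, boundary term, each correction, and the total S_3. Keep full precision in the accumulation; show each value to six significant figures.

S_3 ≈ 0.156829

The integral term ∫_5^15 1/x^2 dx = 0.133333.
Boundary: ½(f(5) + f(15)) = ½(0.0400000 + 0.00444444) = 0.0222222.
Integral + boundary = 0.155556.
k=1: B_{2}/(2)! × [f^{(1)}(15) − f^{(1)}(5)] = 1/12 × (-0.000592593 − (-0.0160000)) = 0.00128395.
After k=1: 0.156840.
k=2: B_{4}/(4)! × [f^{(3)}(15) − f^{(3)}(5)] = −1/720 × (-3.16049e-05 − (-0.00768000)) = -1.06228e-05.
After k=2: 0.156829.
k=3: B_{6}/(6)! × [f^{(5)}(15) − f^{(5)}(5)] = 1/30240 × (-4.21399e-06 − (-0.00921600)) = 3.04623e-07.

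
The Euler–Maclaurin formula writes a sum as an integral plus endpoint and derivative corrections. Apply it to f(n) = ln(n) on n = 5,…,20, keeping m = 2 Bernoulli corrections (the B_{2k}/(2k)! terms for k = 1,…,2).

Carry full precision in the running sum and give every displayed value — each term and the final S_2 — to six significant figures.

S_2 ≈ 39.1576

∫_5^20 ln(x) dx evaluates to 36.8675.
Endpoint term: (f(5) + f(20))/2 = (1.60944 + 2.99573)/2 = 2.30259.
So far: 39.1700.
k=1: B_{2}/(2)! × [f^{(1)}(20) − f^{(1)}(5)] = 1/12 × (0.0500000 − 0.200000) = -0.0125000.
Partial sum through k=1: 39.1575.
k=2: B_{4}/(4)! × [f^{(3)}(20) − f^{(3)}(5)] = −1/720 × (0.000250000 − 0.0160000) = 2.18750e-05.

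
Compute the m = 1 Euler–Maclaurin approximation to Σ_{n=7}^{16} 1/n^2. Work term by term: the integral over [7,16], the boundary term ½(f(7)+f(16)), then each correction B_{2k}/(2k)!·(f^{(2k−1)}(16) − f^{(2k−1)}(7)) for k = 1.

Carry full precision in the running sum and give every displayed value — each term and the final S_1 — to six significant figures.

∫_7^16 1/x^2 dx evaluates to 0.0803571.
Endpoint term: (f(7) + f(16))/2 = (0.0204082 + 0.00390625)/2 = 0.0121572.
So far: 0.0925143.
Order-1 term: 1/12 · (-0.000488281 − (-0.00583090)) = 0.000445219.

S_1 ≈ 0.0929596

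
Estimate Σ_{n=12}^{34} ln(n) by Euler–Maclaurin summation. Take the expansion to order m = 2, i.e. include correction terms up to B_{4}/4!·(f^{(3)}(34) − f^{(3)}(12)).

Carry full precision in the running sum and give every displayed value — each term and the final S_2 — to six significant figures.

S_2 ≈ 71.0785

Integral: ∫_12^34 ln(x) dx = 68.0774.
Endpoint term: (f(12) + f(34))/2 = (2.48491 + 3.52636)/2 = 3.00563.
Integral + boundary = 71.0830.
Correction k=1: B_{2}/2! · (f^{(1)}(34) − f^{(1)}(12)) = 1/12 · (0.0294118 − 0.0833333) = -0.00449346.
Partial sum through k=1: 71.0785.
Correction k=2: B_{4}/4! · (f^{(3)}(34) − f^{(3)}(12)) = −1/720 · (5.08854e-05 − 0.00115741) = 1.53684e-06.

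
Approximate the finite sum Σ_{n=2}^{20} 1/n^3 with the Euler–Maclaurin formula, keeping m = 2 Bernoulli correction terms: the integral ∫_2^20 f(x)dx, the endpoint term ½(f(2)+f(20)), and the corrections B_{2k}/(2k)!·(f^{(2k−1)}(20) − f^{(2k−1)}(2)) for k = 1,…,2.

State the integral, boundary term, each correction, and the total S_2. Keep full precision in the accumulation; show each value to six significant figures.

S_2 ≈ 0.200634

The integral term ∫_2^20 1/x^3 dx = 0.123750.
½[f(2) + f(20)] = ½[0.125000 + 0.000125000] = 0.0625625.
Running total after boundary: 0.186312.
k=1: B_{2}/(2)! × [f^{(1)}(20) − f^{(1)}(2)] = 1/12 × (-1.87500e-05 − (-0.187500)) = 0.0156234.
Partial sum through k=1: 0.201936.
k=2: B_{4}/(4)! × [f^{(3)}(20) − f^{(3)}(2)] = −1/720 × (-9.37500e-07 − (-0.937500)) = -0.00130208.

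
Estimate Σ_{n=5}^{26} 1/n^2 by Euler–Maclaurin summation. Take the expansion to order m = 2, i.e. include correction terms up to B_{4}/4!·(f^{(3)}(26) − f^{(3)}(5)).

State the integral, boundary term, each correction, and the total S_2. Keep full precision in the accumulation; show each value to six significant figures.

S_2 ≈ 0.183591

∫_5^26 1/x^2 dx evaluates to 0.161538.
½[f(5) + f(26)] = ½[0.0400000 + 0.00147929] = 0.0207396.
Running total after boundary: 0.182278.
k=1: B_{2}/(2)! × [f^{(1)}(26) − f^{(1)}(5)] = 1/12 × (-0.000113792 − (-0.0160000)) = 0.00132385.
After k=1: 0.183602.
k=2: B_{4}/(4)! × [f^{(3)}(26) − f^{(3)}(5)] = −1/720 × (-2.01997e-06 − (-0.00768000)) = -1.06639e-05.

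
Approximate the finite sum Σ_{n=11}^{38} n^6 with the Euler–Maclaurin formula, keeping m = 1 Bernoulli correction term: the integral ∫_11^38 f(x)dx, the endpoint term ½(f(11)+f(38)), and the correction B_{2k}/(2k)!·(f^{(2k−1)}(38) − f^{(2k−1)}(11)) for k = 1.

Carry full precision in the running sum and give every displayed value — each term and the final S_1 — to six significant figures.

∫_11^38 x^6 dx evaluates to 1.63423e+10.
Boundary: ½(f(11) + f(38)) = ½(1.77156e+06 + 3.01094e+09) = 1.50635e+09.
Running total after boundary: 1.78487e+10.
k=1: B_{2}/(2)! × [f^{(1)}(38) − f^{(1)}(11)] = 1/12 × (4.75411e+08 − 966306) = 3.95371e+07.

S_1 ≈ 1.78882e+10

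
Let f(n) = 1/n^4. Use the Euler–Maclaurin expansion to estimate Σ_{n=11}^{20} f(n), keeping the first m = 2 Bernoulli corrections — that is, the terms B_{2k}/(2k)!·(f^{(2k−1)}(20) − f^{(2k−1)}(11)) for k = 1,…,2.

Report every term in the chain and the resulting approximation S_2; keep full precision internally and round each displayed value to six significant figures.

∫_11^20 1/x^4 dx evaluates to 0.000208772.
Boundary: ½(f(11) + f(20)) = ½(6.83013e-05 + 6.25000e-06) = 3.72757e-05.
Integral + boundary = 0.000246047.
k=1: B_{2}/(2)! × [f^{(1)}(20) − f^{(1)}(11)] = 1/12 × (-1.25000e-06 − (-2.48369e-05)) = 1.96557e-06.
Partial sum through k=1: 0.000248013.
k=2: B_{4}/(4)! × [f^{(3)}(20) − f^{(3)}(11)] = −1/720 × (-9.37500e-08 − (-6.15790e-06)) = -8.42243e-09.

S_2 ≈ 0.000248004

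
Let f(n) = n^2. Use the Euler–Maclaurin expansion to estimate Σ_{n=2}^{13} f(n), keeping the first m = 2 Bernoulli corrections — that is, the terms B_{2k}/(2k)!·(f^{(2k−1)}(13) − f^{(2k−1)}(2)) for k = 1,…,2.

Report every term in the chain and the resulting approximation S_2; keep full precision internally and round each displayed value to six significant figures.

∫_2^13 x^2 dx evaluates to 729.667.
½[f(2) + f(13)] = ½[4.00000 + 169.000] = 86.5000.
Integral + boundary = 816.167.
Order-1 term: 1/12 · (26.0000 − 4.00000) = 1.83333.
Partial sum through k=1: 818.000.
Order-2 term: −1/720 · (0.00000 − 0.00000) = 0.00000.

S_2 ≈ 818.000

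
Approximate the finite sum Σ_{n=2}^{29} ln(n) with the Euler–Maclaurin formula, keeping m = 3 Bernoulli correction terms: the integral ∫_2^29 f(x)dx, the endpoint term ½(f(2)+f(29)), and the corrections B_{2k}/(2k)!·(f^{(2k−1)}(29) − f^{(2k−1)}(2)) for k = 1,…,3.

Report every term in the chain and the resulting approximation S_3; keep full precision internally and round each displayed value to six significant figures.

Integral: ∫_2^29 ln(x) dx = 69.2653.
Boundary: ½(f(2) + f(29)) = ½(0.693147 + 3.36730) = 2.03022.
Running total after boundary: 71.2955.
Order-1 term: 1/12 · (0.0344828 − 0.500000) = -0.0387931.
After k=1: 71.2567.
Order-2 term: −1/720 · (8.20042e-05 − 0.250000) = 0.000347108.
After k=2: 71.2571.
Order-3 term: 1/30240 · (1.17010e-06 − 0.750000) = -2.48015e-05.

S_3 ≈ 71.2570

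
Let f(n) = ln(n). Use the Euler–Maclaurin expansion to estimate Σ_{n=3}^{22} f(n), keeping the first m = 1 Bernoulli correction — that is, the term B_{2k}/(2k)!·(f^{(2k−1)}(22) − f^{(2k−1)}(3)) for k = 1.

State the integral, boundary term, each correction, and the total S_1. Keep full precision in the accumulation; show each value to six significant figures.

The integral term ∫_3^22 ln(x) dx = 45.7071.
½[f(3) + f(22)] = ½[1.09861 + 3.09104] = 2.09483.
So far: 47.8019.
Order-1 term: 1/12 · (0.0454545 − 0.333333) = -0.0239899.

S_1 ≈ 47.7779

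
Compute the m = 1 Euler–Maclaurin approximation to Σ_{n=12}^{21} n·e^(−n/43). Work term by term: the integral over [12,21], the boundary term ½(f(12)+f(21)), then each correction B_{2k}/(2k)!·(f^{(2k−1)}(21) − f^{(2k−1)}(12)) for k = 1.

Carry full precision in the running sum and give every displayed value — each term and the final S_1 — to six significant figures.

S_1 ≈ 111.360

Integral: ∫_12^21 x·e^(−x/43) dx = 100.397.
Boundary: ½(f(12) + f(21)) = ½(9.07785 + 12.8861) = 10.9820.
Running total after boundary: 111.379.
Correction k=1: B_{2}/2! · (f^{(1)}(21) − f^{(1)}(12)) = 1/12 · (0.313947 − 0.545374) = -0.0192856.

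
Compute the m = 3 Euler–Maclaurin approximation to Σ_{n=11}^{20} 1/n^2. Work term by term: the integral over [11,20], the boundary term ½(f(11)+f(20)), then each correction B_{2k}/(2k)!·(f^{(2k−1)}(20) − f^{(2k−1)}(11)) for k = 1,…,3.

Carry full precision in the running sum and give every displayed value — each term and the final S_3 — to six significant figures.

S_3 ≈ 0.0463955

∫_11^20 1/x^2 dx evaluates to 0.0409091.
Endpoint term: (f(11) + f(20))/2 = (0.00826446 + 0.00250000)/2 = 0.00538223.
Integral + boundary = 0.0462913.
Correction k=1: B_{2}/2! · (f^{(1)}(20) − f^{(1)}(11)) = 1/12 · (-0.000250000 − (-0.00150263)) = 0.000104386.
Partial sum through k=1: 0.0463957.
Correction k=2: B_{4}/4! · (f^{(3)}(20) − f^{(3)}(11)) = −1/720 · (-7.50000e-06 − (-0.000149021)) = -1.96557e-07.
Partial sum through k=2: 0.0463955.
Correction k=3: B_{6}/6! · (f^{(5)}(20) − f^{(5)}(11)) = 1/30240 · (-5.62500e-07 − (-3.69474e-05)) = 1.20320e-09.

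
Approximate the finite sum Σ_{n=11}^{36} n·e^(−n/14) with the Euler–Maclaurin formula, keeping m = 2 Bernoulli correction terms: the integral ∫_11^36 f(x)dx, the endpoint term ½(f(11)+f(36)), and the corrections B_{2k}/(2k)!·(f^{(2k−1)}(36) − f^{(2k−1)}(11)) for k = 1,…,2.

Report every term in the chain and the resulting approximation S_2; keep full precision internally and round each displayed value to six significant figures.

∫_11^36 x·e^(−x/14) dx evaluates to 106.030.
Boundary: ½(f(11) + f(36)) = ½(5.01373 + 2.75135) = 3.88254.
Integral + boundary = 109.912.
Order-1 term: 1/12 · (-0.120098 − 0.0976701) = -0.0181474.
Partial sum through k=1: 109.894.
Order-2 term: −1/720 · (0.000167113 − 0.00514928) = 6.91967e-06.

S_2 ≈ 109.894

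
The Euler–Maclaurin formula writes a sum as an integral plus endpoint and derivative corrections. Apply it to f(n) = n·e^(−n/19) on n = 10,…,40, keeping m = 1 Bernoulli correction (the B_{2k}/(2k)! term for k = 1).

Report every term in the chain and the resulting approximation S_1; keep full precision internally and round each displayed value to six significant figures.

The integral term ∫_10^40 x·e^(−x/19) dx = 188.965.
Endpoint term: (f(10) + f(40))/2 = (5.90778 + 4.87254)/2 = 5.39016.
So far: 194.356.
Correction k=1: B_{2}/2! · (f^{(1)}(40) − f^{(1)}(10)) = 1/12 · (-0.134636 − 0.279842) = -0.0345398.

S_1 ≈ 194.321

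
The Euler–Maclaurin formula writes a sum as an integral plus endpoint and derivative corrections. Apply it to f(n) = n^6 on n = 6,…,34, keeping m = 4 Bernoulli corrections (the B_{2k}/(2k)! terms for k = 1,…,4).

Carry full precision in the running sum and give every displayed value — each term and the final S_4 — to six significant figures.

The integral term ∫_6^34 x^6 dx = 7.50330e+09.
Endpoint term: (f(6) + f(34))/2 = (46656.0 + 1.54480e+09)/2 = 7.72426e+08.
Integral + boundary = 8.27572e+09.
Order-1 term: 1/12 · (2.72613e+08 − 46656.0) = 2.27138e+07.
After k=1: 8.29844e+09.
Order-2 term: −1/720 · (4.71648e+06 − 25920.0) = -6514.67.
After k=2: 8.29843e+09.
Order-3 term: 1/30240 · (24480.0 − 4320.00) = 0.666667.
After k=3: 8.29843e+09.
Order-4 term: −1/1209600 · (0.00000 − 0.00000) = 0.00000.

S_4 ≈ 8.29843e+09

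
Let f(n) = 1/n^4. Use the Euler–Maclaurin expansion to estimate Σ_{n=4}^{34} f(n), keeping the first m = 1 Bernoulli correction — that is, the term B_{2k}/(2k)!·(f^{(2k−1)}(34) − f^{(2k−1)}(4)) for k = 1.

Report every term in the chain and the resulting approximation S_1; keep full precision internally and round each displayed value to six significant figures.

Integral: ∫_4^34 1/x^4 dx = 0.00519985.
½[f(4) + f(34)] = ½[0.00390625 + 7.48315e-07] = 0.00195350.
Integral + boundary = 0.00715335.
Order-1 term: 1/12 · (-8.80370e-08 − (-0.00390625)) = 0.000325513.

S_1 ≈ 0.00747887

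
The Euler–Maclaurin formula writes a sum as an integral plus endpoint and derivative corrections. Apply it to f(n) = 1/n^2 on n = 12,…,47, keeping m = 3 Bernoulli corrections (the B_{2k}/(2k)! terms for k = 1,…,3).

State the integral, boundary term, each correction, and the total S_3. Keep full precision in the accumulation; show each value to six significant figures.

S_3 ≈ 0.0658500

The integral term ∫_12^47 1/x^2 dx = 0.0620567.
½[f(12) + f(47)] = ½[0.00694444 + 0.000452694] = 0.00369857.
Integral + boundary = 0.0657553.
k=1: B_{2}/(2)! × [f^{(1)}(47) − f^{(1)}(12)] = 1/12 × (-1.92636e-05 − (-0.00115741)) = 9.48453e-05.
Running total after k=1: 0.0658502.
k=2: B_{4}/(4)! × [f^{(3)}(47) − f^{(3)}(12)] = −1/720 × (-1.04646e-07 − (-9.64506e-05)) = -1.33814e-07.
Running total after k=2: 0.0658500.
k=3: B_{6}/(6)! × [f^{(5)}(47) − f^{(5)}(12)] = 1/30240 × (-1.42117e-09 − (-2.00939e-05)) = 6.64433e-10.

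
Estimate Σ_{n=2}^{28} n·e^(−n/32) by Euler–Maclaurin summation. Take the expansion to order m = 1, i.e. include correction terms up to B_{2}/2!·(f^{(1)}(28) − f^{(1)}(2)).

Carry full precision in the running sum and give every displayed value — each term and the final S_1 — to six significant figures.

S_1 ≈ 228.413

Integral: ∫_2^28 x·e^(−x/32) dx = 221.706.
½[f(2) + f(28)] = ½[1.87883 + 11.6721] = 6.77548.
Running total after boundary: 228.482.
Order-1 term: 1/12 · (0.0521078 − 0.880700) = -0.0690493.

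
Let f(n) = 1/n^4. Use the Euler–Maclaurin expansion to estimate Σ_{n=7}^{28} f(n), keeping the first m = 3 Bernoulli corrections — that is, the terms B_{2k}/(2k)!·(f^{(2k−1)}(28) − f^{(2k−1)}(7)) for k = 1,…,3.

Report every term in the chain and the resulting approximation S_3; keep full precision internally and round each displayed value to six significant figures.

S_3 ≈ 0.00118531

∫_7^28 1/x^4 dx evaluates to 0.000956633.
Endpoint term: (f(7) + f(28))/2 = (0.000416493 + 1.62693e-06)/2 = 0.000209060.
Integral + boundary = 0.00116569.
k=1: B_{2}/(2)! × [f^{(1)}(28) − f^{(1)}(7)] = 1/12 × (-2.32418e-07 − (-0.000237996)) = 1.98136e-05.
After k=1: 0.00118551.
k=2: B_{4}/(4)! × [f^{(3)}(28) − f^{(3)}(7)] = −1/720 × (-8.89355e-09 − (-0.000145712)) = -2.02365e-07.
After k=2: 0.00118530.
k=3: B_{6}/(6)! × [f^{(5)}(28) − f^{(5)}(7)] = 1/30240 × (-6.35253e-10 − (-0.000166528)) = 5.50685e-09.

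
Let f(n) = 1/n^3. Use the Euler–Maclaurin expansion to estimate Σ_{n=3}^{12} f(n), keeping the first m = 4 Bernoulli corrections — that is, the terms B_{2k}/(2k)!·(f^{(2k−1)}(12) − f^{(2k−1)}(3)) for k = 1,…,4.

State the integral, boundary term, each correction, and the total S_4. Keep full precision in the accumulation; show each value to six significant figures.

The integral term ∫_3^12 1/x^3 dx = 0.0520833.
Endpoint term: (f(3) + f(12))/2 = (0.0370370 + 0.000578704)/2 = 0.0188079.
Integral + boundary = 0.0708912.
k=1: B_{2}/(2)! × [f^{(1)}(12) − f^{(1)}(3)] = 1/12 × (-0.000144676 − (-0.0370370)) = 0.00307436.
Running total after k=1: 0.0739656.
k=2: B_{4}/(4)! × [f^{(3)}(12) − f^{(3)}(3)] = −1/720 × (-2.00939e-05 − (-0.0823045)) = -0.000114284.
Running total after k=2: 0.0738513.
k=3: B_{6}/(6)! × [f^{(5)}(12) − f^{(5)}(3)] = 1/30240 × (-5.86071e-06 − (-0.384088)) = 1.27011e-05.
Running total after k=3: 0.0738640.
k=4: B_{8}/(8)! × [f^{(7)}(12) − f^{(7)}(3)] = −1/1209600 × (-2.93036e-06 − (-3.07270)) = -2.54026e-06.

S_4 ≈ 0.0738614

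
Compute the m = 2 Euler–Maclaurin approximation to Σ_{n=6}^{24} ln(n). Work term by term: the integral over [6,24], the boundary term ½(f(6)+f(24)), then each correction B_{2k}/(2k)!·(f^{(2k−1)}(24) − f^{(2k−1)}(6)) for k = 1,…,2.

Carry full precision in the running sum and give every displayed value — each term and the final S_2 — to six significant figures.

S_2 ≈ 49.9972

Integral: ∫_6^24 ln(x) dx = 47.5227.
Boundary: ½(f(6) + f(24)) = ½(1.79176 + 3.17805) = 2.48491.
Integral + boundary = 50.0076.
k=1: B_{2}/(2)! × [f^{(1)}(24) − f^{(1)}(6)] = 1/12 × (0.0416667 − 0.166667) = -0.0104167.
Running total after k=1: 49.9972.
k=2: B_{4}/(4)! × [f^{(3)}(24) − f^{(3)}(6)] = −1/720 × (0.000144676 − 0.00925926) = 1.26591e-05.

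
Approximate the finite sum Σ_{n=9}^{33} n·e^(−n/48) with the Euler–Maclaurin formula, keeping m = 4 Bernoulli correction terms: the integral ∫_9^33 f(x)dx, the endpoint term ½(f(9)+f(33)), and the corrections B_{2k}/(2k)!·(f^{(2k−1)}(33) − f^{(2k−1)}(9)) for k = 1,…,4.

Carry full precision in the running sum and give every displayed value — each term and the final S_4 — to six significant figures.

S_4 ≈ 325.199

Integral: ∫_9^33 x·e^(−x/48) dx = 313.214.
½[f(9) + f(33)] = ½[7.46126 + 16.5934] = 12.0274.
Integral + boundary = 325.242.
Correction k=1: B_{2}/2! · (f^{(1)}(33) − f^{(1)}(9)) = 1/12 · (0.157135 − 0.673586) = -0.0430376.
Partial sum through k=1: 325.199.
Correction k=2: B_{4}/4! · (f^{(3)}(33) − f^{(3)}(9)) = −1/720 · (0.000504687 − 0.00101200) = 7.04600e-07.
Partial sum through k=2: 325.199.
Correction k=3: B_{6}/6! · (f^{(5)}(33) − f^{(5)}(9)) = 1/30240 · (4.08495e-07 − 7.51581e-07) = -1.13454e-11.
Partial sum through k=3: 325.199.
Correction k=4: B_{8}/8! · (f^{(7)}(33) − f^{(7)}(9)) = −1/1209600 · (2.59523e-10 − 4.61773e-10) = 1.67204e-16.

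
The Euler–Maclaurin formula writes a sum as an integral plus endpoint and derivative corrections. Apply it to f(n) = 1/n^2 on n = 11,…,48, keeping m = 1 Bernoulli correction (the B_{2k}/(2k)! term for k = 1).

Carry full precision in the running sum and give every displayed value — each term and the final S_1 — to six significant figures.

Integral: ∫_11^48 1/x^2 dx = 0.0700758.
Boundary: ½(f(11) + f(48)) = ½(0.00826446 + 0.000434028) = 0.00434925.
So far: 0.0744250.
Correction k=1: B_{2}/2! · (f^{(1)}(48) − f^{(1)}(11)) = 1/12 · (-1.80845e-05 − (-0.00150263)) = 0.000123712.

S_1 ≈ 0.0745487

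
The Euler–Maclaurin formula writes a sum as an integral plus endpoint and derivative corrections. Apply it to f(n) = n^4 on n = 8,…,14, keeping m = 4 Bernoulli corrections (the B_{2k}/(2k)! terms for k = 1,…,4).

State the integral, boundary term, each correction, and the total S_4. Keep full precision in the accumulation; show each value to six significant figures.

S_4 ≈ 123011

Integral: ∫_8^14 x^4 dx = 101011.
Boundary: ½(f(8) + f(14)) = ½(4096.00 + 38416.0) = 21256.0.
Integral + boundary = 122267.
Correction k=1: B_{2}/2! · (f^{(1)}(14) − f^{(1)}(8)) = 1/12 · (10976.0 − 2048.00) = 744.000.
Running total after k=1: 123011.
Correction k=2: B_{4}/4! · (f^{(3)}(14) − f^{(3)}(8)) = −1/720 · (336.000 − 192.000) = -0.200000.
Running total after k=2: 123011.
Correction k=3: B_{6}/6! · (f^{(5)}(14) − f^{(5)}(8)) = 1/30240 · (0.00000 − 0.00000) = 0.00000.
Running total after k=3: 123011.
Correction k=4: B_{8}/8! · (f^{(7)}(14) − f^{(7)}(8)) = −1/1209600 · (0.00000 − 0.00000) = 0.00000.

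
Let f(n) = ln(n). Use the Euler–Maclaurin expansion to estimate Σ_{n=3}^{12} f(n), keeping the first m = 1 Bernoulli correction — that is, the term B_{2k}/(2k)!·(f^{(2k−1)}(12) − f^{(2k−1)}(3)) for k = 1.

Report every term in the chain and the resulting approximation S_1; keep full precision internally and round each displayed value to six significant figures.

The integral term ∫_3^12 ln(x) dx = 17.5230.
Boundary: ½(f(3) + f(12)) = ½(1.09861 + 2.48491) = 1.79176.
Running total after boundary: 19.3148.
Order-1 term: 1/12 · (0.0833333 − 0.333333) = -0.0208333.

S_1 ≈ 19.2940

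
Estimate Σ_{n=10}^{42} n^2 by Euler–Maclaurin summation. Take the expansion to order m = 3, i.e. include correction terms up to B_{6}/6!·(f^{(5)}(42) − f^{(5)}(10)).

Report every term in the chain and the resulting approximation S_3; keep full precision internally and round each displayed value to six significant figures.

∫_10^42 x^2 dx evaluates to 24362.7.
Boundary: ½(f(10) + f(42)) = ½(100.000 + 1764.00) = 932.000.
Running total after boundary: 25294.7.
Order-1 term: 1/12 · (84.0000 − 20.0000) = 5.33333.
After k=1: 25300.0.
Order-2 term: −1/720 · (0.00000 − 0.00000) = 0.00000.
After k=2: 25300.0.
Order-3 term: 1/30240 · (0.00000 − 0.00000) = 0.00000.

S_3 ≈ 25300.0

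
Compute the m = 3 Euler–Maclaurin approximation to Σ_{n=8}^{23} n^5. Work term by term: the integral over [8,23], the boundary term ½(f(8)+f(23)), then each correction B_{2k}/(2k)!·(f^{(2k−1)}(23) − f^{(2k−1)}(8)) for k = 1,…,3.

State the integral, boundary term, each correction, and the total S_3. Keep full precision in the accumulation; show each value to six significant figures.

S_3 ≈ 2.79784e+07

The integral term ∫_8^23 x^5 dx = 2.46290e+07.
Boundary: ½(f(8) + f(23)) = ½(32768.0 + 6.43634e+06) = 3.23456e+06.
Running total after boundary: 2.78635e+07.
Order-1 term: 1/12 · (1.39920e+06 − 20480.0) = 114894.
After k=1: 2.79784e+07.
Order-2 term: −1/720 · (31740.0 − 3840.00) = -38.7500.
After k=2: 2.79784e+07.
Order-3 term: 1/30240 · (120.000 − 120.000) = 0.00000.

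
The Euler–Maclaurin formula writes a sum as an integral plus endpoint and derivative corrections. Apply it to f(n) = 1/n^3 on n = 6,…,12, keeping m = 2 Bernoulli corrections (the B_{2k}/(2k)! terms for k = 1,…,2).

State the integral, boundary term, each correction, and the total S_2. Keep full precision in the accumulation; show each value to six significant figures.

S_2 ≈ 0.0131999

The integral term ∫_6^12 1/x^3 dx = 0.0104167.
½[f(6) + f(12)] = ½[0.00462963 + 0.000578704] = 0.00260417.
Running total after boundary: 0.0130208.
Order-1 term: 1/12 · (-0.000144676 − (-0.00231481)) = 0.000180845.
After k=1: 0.0132017.
Order-2 term: −1/720 · (-2.00939e-05 − (-0.00128601)) = -1.75821e-06.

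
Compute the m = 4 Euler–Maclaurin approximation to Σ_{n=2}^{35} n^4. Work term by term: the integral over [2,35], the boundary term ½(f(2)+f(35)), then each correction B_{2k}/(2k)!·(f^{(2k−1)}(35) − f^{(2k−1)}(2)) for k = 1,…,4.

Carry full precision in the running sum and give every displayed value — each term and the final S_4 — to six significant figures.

Integral: ∫_2^35 x^4 dx = 1.05044e+07.
Boundary: ½(f(2) + f(35)) = ½(16.0000 + 1.50062e+06) = 750320.
Integral + boundary = 1.12547e+07.
k=1: B_{2}/(2)! × [f^{(1)}(35) − f^{(1)}(2)] = 1/12 × (171500 − 32.0000) = 14289.0.
Partial sum through k=1: 1.12690e+07.
k=2: B_{4}/(4)! × [f^{(3)}(35) − f^{(3)}(2)] = −1/720 × (840.000 − 48.0000) = -1.10000.
Partial sum through k=2: 1.12690e+07.
k=3: B_{6}/(6)! × [f^{(5)}(35) − f^{(5)}(2)] = 1/30240 × (0.00000 − 0.00000) = 0.00000.
Partial sum through k=3: 1.12690e+07.
k=4: B_{8}/(8)! × [f^{(7)}(35) − f^{(7)}(2)] = −1/1209600 × (0.00000 − 0.00000) = 0.00000.

S_4 ≈ 1.12690e+07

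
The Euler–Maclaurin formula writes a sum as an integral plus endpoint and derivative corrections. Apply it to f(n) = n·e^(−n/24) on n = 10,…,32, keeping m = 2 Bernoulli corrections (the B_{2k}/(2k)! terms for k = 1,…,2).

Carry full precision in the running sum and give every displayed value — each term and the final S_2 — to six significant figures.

S_2 ≈ 191.140

The integral term ∫_10^32 x·e^(−x/24) dx = 183.666.
Endpoint term: (f(10) + f(32))/2 = (6.59241 + 8.43511)/2 = 7.51376.
Running total after boundary: 191.180.
Correction k=1: B_{2}/2! · (f^{(1)}(32) − f^{(1)}(10)) = 1/12 · (-0.0878657 − 0.384557) = -0.0393686.
Running total after k=1: 191.140.
Correction k=2: B_{4}/4! · (f^{(3)}(32) − f^{(3)}(10)) = −1/720 · (0.000762723 − 0.00295666) = 3.04714e-06.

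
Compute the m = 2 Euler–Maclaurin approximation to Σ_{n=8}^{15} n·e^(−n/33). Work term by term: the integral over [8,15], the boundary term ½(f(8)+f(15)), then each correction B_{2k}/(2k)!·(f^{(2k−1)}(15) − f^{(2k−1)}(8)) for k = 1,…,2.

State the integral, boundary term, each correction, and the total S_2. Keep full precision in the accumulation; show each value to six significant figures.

S_2 ≈ 64.1867

Integral: ∫_8^15 x·e^(−x/33) dx = 56.3080.
Boundary: ½(f(8) + f(15)) = ½(6.27779 + 9.52105) = 7.89942.
So far: 64.2074.
k=1: B_{2}/(2)! × [f^{(1)}(15) − f^{(1)}(8)] = 1/12 × (0.346220 − 0.594487) = -0.0206890.
Running total after k=1: 64.1867.
k=2: B_{4}/(4)! × [f^{(3)}(15) − f^{(3)}(8)] = −1/720 × (0.00148365 − 0.00198708) = 6.99216e-07.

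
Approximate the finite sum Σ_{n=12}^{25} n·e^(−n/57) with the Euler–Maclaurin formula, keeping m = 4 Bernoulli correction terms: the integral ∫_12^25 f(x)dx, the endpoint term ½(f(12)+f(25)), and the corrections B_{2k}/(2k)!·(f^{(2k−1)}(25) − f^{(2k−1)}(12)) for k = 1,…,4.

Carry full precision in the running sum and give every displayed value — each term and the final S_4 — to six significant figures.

S_4 ≈ 184.796

The integral term ∫_12^25 x·e^(−x/57) dx = 171.896.
Boundary: ½(f(12) + f(25)) = ½(9.72189 + 16.1235) = 12.9227.
So far: 184.819.
Order-1 term: 1/12 · (0.362072 − 0.639598) = -0.0231272.
After k=1: 184.796.
Order-2 term: −1/720 · (0.000508450 − 0.000695572) = 2.59892e-07.
After k=2: 184.796.
Order-3 term: 1/30240 · (2.78688e-07 − 3.67585e-07) = -2.93970e-12.
After k=3: 184.796.
Order-4 term: −1/1209600 · (1.23386e-10 − 1.60382e-10) = 3.05852e-17.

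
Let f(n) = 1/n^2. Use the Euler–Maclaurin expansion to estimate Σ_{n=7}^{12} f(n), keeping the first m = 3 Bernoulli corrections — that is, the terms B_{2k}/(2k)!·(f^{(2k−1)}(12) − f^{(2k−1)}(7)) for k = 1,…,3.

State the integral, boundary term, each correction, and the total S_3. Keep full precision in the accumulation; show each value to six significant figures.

Integral: ∫_7^12 1/x^2 dx = 0.0595238.
½[f(7) + f(12)] = ½[0.0204082 + 0.00694444] = 0.0136763.
So far: 0.0732001.
k=1: B_{2}/(2)! × [f^{(1)}(12) − f^{(1)}(7)] = 1/12 × (-0.00115741 − (-0.00583090)) = 0.000389458.
Running total after k=1: 0.0735896.
k=2: B_{4}/(4)! × [f^{(3)}(12) − f^{(3)}(7)] = −1/720 × (-9.64506e-05 − (-0.00142798)) = -1.84934e-06.
Running total after k=2: 0.0735877.
k=3: B_{6}/(6)! × [f^{(5)}(12) − f^{(5)}(7)] = 1/30240 × (-2.00939e-05 − (-0.000874271)) = 2.82466e-08.

S_3 ≈ 0.0735878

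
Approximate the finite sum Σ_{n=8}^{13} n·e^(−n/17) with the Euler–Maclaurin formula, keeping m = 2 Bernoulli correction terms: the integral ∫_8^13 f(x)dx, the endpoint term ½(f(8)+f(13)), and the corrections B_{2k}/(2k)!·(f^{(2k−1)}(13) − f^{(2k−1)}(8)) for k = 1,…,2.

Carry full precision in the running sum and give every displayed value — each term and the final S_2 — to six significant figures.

The integral term ∫_8^13 x·e^(−x/17) dx = 28.0796.
Endpoint term: (f(8) + f(13))/2 = (4.99708 + 6.05112)/2 = 5.52410.
Running total after boundary: 33.6037.
Order-1 term: 1/12 · (0.109523 − 0.330689) = -0.0184305.
Running total after k=1: 33.5853.
Order-2 term: −1/720 · (0.00360022 − 0.00546698) = 2.59273e-06.

S_2 ≈ 33.5853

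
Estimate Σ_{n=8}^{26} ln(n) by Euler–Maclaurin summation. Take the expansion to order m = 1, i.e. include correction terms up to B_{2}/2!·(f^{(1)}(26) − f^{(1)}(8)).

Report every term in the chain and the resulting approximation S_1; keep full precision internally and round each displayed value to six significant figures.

S_1 ≈ 52.7365

Integral: ∫_8^26 ln(x) dx = 50.0750.
Boundary: ½(f(8) + f(26)) = ½(2.07944 + 3.25810) = 2.66877.
Running total after boundary: 52.7437.
Order-1 term: 1/12 · (0.0384615 − 0.125000) = -0.00721154.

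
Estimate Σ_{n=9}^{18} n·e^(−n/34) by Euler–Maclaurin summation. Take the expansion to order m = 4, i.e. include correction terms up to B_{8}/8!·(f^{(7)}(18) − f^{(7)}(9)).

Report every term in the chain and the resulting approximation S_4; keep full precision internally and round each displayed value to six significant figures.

S_4 ≈ 89.4492

∫_9^18 x·e^(−x/34) dx evaluates to 80.7191.
Endpoint term: (f(9) + f(18))/2 = (6.90688 + 10.6011)/2 = 8.75400.
Running total after boundary: 89.4731.
k=1: B_{2}/(2)! × [f^{(1)}(18) − f^{(1)}(9)] = 1/12 × (0.277154 − 0.564288) = -0.0239279.
After k=1: 89.4492.
k=2: B_{4}/(4)! × [f^{(3)}(18) − f^{(3)}(9)] = −1/720 × (0.00125870 − 0.00181587) = 7.73855e-07.
After k=2: 89.4492.
k=3: B_{6}/(6)! × [f^{(5)}(18) − f^{(5)}(9)] = 1/30240 × (1.97028e-06 − 2.71939e-06) = -2.47720e-11.
After k=3: 89.4492.
k=4: B_{8}/(8)! × [f^{(7)}(18) − f^{(7)}(9)] = −1/1209600 × (2.46689e-09 − 3.34598e-09) = 7.26758e-16.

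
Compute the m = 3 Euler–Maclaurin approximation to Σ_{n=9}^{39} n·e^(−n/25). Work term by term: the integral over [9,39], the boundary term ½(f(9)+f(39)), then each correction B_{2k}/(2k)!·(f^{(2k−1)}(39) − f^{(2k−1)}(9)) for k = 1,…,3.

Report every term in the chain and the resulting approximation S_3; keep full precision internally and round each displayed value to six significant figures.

S_3 ≈ 263.997

∫_9^39 x·e^(−x/25) dx evaluates to 256.807.
Boundary: ½(f(9) + f(39)) = ½(6.27909 + 8.19531) = 7.23720.
Running total after boundary: 264.044.
k=1: B_{2}/(2)! × [f^{(1)}(39) − f^{(1)}(9)] = 1/12 × (-0.117676 − 0.446513) = -0.0470158.
Running total after k=1: 263.997.
k=2: B_{4}/(4)! × [f^{(3)}(39) − f^{(3)}(9)] = −1/720 × (0.000484154 − 0.00294698) = 3.42060e-06.
Running total after k=2: 263.997.
k=3: B_{6}/(6)! × [f^{(5)}(39) − f^{(5)}(9)] = 1/30240 × (1.85054e-06 − 8.28728e-06) = -2.12855e-10.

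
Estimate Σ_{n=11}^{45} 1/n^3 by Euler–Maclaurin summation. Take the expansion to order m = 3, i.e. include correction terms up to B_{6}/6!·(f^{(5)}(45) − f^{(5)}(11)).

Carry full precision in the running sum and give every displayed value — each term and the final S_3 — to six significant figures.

S_3 ≈ 0.00428343

Integral: ∫_11^45 1/x^3 dx = 0.00388532.
Boundary: ½(f(11) + f(45)) = ½(0.000751315 + 1.09739e-05) = 0.000381144.
Running total after boundary: 0.00426646.
k=1: B_{2}/(2)! × [f^{(1)}(45) − f^{(1)}(11)] = 1/12 × (-7.31596e-07 − (-0.000204904)) = 1.70144e-05.
Partial sum through k=1: 0.00428348.
k=2: B_{4}/(4)! × [f^{(3)}(45) − f^{(3)}(11)] = −1/720 × (-7.22564e-09 − (-3.38684e-05)) = -4.70295e-08.
Partial sum through k=2: 0.00428343.
k=3: B_{6}/(6)! × [f^{(5)}(45) − f^{(5)}(11)] = 1/30240 × (-1.49865e-10 − (-1.17560e-05)) = 3.88751e-10.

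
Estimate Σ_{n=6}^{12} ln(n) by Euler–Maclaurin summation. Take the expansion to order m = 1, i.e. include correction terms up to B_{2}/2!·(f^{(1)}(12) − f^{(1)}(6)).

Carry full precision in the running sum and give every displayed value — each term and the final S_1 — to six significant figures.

Integral: ∫_6^12 ln(x) dx = 13.0683.
Boundary: ½(f(6) + f(12)) = ½(1.79176 + 2.48491) = 2.13833.
So far: 15.2067.
k=1: B_{2}/(2)! × [f^{(1)}(12) − f^{(1)}(6)] = 1/12 × (0.0833333 − 0.166667) = -0.00694444.

S_1 ≈ 15.1997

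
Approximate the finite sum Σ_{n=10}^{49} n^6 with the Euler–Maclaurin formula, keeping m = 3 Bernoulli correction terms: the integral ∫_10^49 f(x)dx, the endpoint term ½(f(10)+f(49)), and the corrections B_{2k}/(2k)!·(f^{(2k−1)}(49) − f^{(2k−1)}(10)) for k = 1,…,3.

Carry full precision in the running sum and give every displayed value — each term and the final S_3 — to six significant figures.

The integral term ∫_10^49 x^6 dx = 9.68876e+10.
Endpoint term: (f(10) + f(49))/2 = (1.00000e+06 + 1.38413e+10)/2 = 6.92114e+09.
Integral + boundary = 1.03809e+11.
k=1: B_{2}/(2)! × [f^{(1)}(49) − f^{(1)}(10)] = 1/12 × (1.69485e+09 − 600000) = 1.41188e+08.
After k=1: 1.03950e+11.
k=2: B_{4}/(4)! × [f^{(3)}(49) − f^{(3)}(10)] = −1/720 × (1.41179e+07 − 120000) = -19441.5.
After k=2: 1.03950e+11.
k=3: B_{6}/(6)! × [f^{(5)}(49) − f^{(5)}(10)] = 1/30240 × (35280.0 − 7200.00) = 0.928571.

S_3 ≈ 1.03950e+11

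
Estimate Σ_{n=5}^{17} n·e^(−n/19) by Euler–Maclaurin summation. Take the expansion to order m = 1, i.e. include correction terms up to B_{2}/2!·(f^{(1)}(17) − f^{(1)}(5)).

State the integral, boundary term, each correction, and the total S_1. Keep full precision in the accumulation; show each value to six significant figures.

S_1 ≈ 76.2818

The integral term ∫_5^17 x·e^(−x/19) dx = 70.9298.
Endpoint term: (f(5) + f(17))/2 = (3.84310 + 6.94816)/2 = 5.39563.
Integral + boundary = 76.3254.
Order-1 term: 1/12 · (0.0430226 − 0.566352) = -0.0436108.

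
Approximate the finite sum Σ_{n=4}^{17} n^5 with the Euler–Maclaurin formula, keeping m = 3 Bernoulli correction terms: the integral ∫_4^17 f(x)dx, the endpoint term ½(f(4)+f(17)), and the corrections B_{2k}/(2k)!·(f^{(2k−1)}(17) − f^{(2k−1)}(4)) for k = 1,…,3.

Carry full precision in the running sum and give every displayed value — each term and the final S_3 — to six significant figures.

S_3 ≈ 4.76736e+06

Integral: ∫_4^17 x^5 dx = 4.02225e+06.
Endpoint term: (f(4) + f(17))/2 = (1024.00 + 1.41986e+06)/2 = 710440.
Running total after boundary: 4.73269e+06.
k=1: B_{2}/(2)! × [f^{(1)}(17) − f^{(1)}(4)] = 1/12 × (417605 − 1280.00) = 34693.8.
Running total after k=1: 4.76738e+06.
k=2: B_{4}/(4)! × [f^{(3)}(17) − f^{(3)}(4)] = −1/720 × (17340.0 − 960.000) = -22.7500.
Running total after k=2: 4.76736e+06.
k=3: B_{6}/(6)! × [f^{(5)}(17) − f^{(5)}(4)] = 1/30240 × (120.000 − 120.000) = 0.00000.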